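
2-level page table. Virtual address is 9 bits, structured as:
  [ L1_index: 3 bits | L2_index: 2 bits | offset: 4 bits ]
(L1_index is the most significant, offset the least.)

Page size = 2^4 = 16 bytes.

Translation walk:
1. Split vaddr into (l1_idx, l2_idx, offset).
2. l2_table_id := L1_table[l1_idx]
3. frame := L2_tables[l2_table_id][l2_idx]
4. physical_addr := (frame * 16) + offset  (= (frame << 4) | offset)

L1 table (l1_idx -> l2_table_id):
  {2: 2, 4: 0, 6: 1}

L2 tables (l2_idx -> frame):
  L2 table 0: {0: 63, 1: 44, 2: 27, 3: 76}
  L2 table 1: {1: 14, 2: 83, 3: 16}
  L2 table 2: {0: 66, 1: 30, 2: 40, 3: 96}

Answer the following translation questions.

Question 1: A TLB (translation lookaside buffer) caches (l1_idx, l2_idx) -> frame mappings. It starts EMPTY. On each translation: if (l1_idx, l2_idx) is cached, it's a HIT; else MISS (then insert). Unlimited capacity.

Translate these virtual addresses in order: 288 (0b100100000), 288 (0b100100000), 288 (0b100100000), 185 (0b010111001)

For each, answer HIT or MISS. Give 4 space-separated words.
Answer: MISS HIT HIT MISS

Derivation:
vaddr=288: (4,2) not in TLB -> MISS, insert
vaddr=288: (4,2) in TLB -> HIT
vaddr=288: (4,2) in TLB -> HIT
vaddr=185: (2,3) not in TLB -> MISS, insert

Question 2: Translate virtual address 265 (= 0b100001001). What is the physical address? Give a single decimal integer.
vaddr = 265 = 0b100001001
Split: l1_idx=4, l2_idx=0, offset=9
L1[4] = 0
L2[0][0] = 63
paddr = 63 * 16 + 9 = 1017

Answer: 1017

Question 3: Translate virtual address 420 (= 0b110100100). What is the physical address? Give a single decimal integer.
vaddr = 420 = 0b110100100
Split: l1_idx=6, l2_idx=2, offset=4
L1[6] = 1
L2[1][2] = 83
paddr = 83 * 16 + 4 = 1332

Answer: 1332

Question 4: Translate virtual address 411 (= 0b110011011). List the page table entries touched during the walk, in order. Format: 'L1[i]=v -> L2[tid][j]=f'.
Answer: L1[6]=1 -> L2[1][1]=14

Derivation:
vaddr = 411 = 0b110011011
Split: l1_idx=6, l2_idx=1, offset=11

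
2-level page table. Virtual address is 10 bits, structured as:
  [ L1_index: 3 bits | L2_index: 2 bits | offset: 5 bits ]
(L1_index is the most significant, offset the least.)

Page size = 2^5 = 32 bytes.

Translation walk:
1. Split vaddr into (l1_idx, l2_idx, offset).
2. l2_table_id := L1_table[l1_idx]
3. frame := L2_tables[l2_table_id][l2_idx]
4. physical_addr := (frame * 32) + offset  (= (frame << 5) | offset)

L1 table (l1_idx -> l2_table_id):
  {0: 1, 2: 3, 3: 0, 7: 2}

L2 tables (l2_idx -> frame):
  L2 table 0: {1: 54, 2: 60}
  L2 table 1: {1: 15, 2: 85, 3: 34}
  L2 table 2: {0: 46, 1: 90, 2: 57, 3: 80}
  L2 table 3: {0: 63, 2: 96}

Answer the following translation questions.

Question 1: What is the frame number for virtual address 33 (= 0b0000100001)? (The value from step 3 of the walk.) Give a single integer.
Answer: 15

Derivation:
vaddr = 33: l1_idx=0, l2_idx=1
L1[0] = 1; L2[1][1] = 15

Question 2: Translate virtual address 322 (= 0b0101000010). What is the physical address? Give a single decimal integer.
Answer: 3074

Derivation:
vaddr = 322 = 0b0101000010
Split: l1_idx=2, l2_idx=2, offset=2
L1[2] = 3
L2[3][2] = 96
paddr = 96 * 32 + 2 = 3074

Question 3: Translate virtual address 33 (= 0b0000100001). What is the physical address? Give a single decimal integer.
Answer: 481

Derivation:
vaddr = 33 = 0b0000100001
Split: l1_idx=0, l2_idx=1, offset=1
L1[0] = 1
L2[1][1] = 15
paddr = 15 * 32 + 1 = 481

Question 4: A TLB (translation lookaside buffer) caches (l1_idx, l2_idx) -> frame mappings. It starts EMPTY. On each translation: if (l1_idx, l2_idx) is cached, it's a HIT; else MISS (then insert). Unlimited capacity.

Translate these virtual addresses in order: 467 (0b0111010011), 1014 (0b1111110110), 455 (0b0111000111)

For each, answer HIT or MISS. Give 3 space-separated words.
Answer: MISS MISS HIT

Derivation:
vaddr=467: (3,2) not in TLB -> MISS, insert
vaddr=1014: (7,3) not in TLB -> MISS, insert
vaddr=455: (3,2) in TLB -> HIT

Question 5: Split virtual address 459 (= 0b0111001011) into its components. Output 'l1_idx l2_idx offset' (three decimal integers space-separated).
Answer: 3 2 11

Derivation:
vaddr = 459 = 0b0111001011
  top 3 bits -> l1_idx = 3
  next 2 bits -> l2_idx = 2
  bottom 5 bits -> offset = 11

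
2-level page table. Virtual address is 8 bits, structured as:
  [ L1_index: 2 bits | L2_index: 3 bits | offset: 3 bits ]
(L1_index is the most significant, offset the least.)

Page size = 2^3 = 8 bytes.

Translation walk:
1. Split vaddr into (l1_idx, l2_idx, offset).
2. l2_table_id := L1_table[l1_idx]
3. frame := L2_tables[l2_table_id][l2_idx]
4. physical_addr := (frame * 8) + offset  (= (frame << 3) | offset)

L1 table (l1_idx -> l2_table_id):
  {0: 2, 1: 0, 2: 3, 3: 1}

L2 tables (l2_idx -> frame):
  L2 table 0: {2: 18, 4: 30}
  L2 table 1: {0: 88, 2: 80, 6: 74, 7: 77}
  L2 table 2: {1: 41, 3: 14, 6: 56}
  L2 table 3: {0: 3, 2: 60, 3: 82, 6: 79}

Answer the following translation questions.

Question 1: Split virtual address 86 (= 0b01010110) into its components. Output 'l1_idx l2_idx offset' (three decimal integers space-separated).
vaddr = 86 = 0b01010110
  top 2 bits -> l1_idx = 1
  next 3 bits -> l2_idx = 2
  bottom 3 bits -> offset = 6

Answer: 1 2 6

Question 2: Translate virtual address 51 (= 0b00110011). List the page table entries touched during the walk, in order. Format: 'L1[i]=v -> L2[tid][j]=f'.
vaddr = 51 = 0b00110011
Split: l1_idx=0, l2_idx=6, offset=3

Answer: L1[0]=2 -> L2[2][6]=56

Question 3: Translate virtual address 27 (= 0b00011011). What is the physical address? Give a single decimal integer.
Answer: 115

Derivation:
vaddr = 27 = 0b00011011
Split: l1_idx=0, l2_idx=3, offset=3
L1[0] = 2
L2[2][3] = 14
paddr = 14 * 8 + 3 = 115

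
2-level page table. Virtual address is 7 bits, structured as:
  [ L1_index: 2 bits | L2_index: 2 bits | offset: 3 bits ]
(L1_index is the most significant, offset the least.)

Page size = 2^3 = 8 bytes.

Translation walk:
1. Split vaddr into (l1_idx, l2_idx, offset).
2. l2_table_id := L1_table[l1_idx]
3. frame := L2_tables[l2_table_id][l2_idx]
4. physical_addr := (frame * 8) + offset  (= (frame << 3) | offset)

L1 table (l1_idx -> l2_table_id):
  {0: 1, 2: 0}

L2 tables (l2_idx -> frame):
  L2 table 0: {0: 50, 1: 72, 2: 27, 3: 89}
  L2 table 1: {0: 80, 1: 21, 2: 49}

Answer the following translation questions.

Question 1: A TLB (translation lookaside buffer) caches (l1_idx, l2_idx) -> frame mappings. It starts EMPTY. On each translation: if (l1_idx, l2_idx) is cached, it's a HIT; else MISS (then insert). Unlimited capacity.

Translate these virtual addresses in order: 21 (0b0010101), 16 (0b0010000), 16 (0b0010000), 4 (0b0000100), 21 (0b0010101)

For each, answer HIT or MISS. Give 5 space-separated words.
Answer: MISS HIT HIT MISS HIT

Derivation:
vaddr=21: (0,2) not in TLB -> MISS, insert
vaddr=16: (0,2) in TLB -> HIT
vaddr=16: (0,2) in TLB -> HIT
vaddr=4: (0,0) not in TLB -> MISS, insert
vaddr=21: (0,2) in TLB -> HIT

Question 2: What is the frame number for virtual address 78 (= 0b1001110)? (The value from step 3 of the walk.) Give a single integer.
vaddr = 78: l1_idx=2, l2_idx=1
L1[2] = 0; L2[0][1] = 72

Answer: 72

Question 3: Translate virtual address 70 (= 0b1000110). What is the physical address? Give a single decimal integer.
vaddr = 70 = 0b1000110
Split: l1_idx=2, l2_idx=0, offset=6
L1[2] = 0
L2[0][0] = 50
paddr = 50 * 8 + 6 = 406

Answer: 406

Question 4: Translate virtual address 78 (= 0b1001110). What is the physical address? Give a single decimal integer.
vaddr = 78 = 0b1001110
Split: l1_idx=2, l2_idx=1, offset=6
L1[2] = 0
L2[0][1] = 72
paddr = 72 * 8 + 6 = 582

Answer: 582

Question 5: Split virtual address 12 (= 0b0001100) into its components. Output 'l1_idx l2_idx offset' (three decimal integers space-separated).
vaddr = 12 = 0b0001100
  top 2 bits -> l1_idx = 0
  next 2 bits -> l2_idx = 1
  bottom 3 bits -> offset = 4

Answer: 0 1 4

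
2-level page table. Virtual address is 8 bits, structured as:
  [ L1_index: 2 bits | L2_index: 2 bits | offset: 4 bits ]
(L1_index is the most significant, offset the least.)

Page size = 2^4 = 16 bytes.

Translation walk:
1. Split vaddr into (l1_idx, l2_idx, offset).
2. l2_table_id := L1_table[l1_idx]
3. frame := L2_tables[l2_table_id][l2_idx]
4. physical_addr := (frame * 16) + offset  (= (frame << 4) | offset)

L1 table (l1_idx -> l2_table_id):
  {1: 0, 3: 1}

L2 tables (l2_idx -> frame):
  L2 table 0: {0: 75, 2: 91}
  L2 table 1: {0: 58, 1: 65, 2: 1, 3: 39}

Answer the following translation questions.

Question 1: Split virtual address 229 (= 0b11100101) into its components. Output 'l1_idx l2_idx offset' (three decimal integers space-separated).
vaddr = 229 = 0b11100101
  top 2 bits -> l1_idx = 3
  next 2 bits -> l2_idx = 2
  bottom 4 bits -> offset = 5

Answer: 3 2 5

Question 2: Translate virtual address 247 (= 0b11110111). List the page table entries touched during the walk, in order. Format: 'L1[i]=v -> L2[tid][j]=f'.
Answer: L1[3]=1 -> L2[1][3]=39

Derivation:
vaddr = 247 = 0b11110111
Split: l1_idx=3, l2_idx=3, offset=7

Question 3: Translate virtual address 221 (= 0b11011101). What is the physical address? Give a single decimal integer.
vaddr = 221 = 0b11011101
Split: l1_idx=3, l2_idx=1, offset=13
L1[3] = 1
L2[1][1] = 65
paddr = 65 * 16 + 13 = 1053

Answer: 1053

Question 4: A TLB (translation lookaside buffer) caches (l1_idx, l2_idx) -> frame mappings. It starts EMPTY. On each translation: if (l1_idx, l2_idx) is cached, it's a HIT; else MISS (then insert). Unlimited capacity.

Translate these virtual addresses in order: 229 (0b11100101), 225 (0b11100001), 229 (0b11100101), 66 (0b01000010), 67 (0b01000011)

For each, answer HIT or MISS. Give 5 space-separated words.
vaddr=229: (3,2) not in TLB -> MISS, insert
vaddr=225: (3,2) in TLB -> HIT
vaddr=229: (3,2) in TLB -> HIT
vaddr=66: (1,0) not in TLB -> MISS, insert
vaddr=67: (1,0) in TLB -> HIT

Answer: MISS HIT HIT MISS HIT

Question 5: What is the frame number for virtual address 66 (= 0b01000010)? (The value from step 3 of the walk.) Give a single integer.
vaddr = 66: l1_idx=1, l2_idx=0
L1[1] = 0; L2[0][0] = 75

Answer: 75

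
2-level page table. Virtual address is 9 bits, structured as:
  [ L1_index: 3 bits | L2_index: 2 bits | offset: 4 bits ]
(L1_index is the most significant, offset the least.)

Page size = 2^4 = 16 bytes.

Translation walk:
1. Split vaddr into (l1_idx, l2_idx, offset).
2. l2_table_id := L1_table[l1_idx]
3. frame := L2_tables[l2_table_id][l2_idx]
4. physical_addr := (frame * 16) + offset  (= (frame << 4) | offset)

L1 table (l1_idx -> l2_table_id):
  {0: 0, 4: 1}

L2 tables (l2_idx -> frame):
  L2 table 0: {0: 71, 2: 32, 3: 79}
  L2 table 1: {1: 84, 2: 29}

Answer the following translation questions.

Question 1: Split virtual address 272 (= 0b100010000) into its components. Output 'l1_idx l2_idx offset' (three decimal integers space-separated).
vaddr = 272 = 0b100010000
  top 3 bits -> l1_idx = 4
  next 2 bits -> l2_idx = 1
  bottom 4 bits -> offset = 0

Answer: 4 1 0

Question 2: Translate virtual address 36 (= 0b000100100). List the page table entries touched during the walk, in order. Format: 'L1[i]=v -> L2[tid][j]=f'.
vaddr = 36 = 0b000100100
Split: l1_idx=0, l2_idx=2, offset=4

Answer: L1[0]=0 -> L2[0][2]=32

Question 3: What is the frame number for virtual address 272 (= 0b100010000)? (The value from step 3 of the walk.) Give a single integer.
Answer: 84

Derivation:
vaddr = 272: l1_idx=4, l2_idx=1
L1[4] = 1; L2[1][1] = 84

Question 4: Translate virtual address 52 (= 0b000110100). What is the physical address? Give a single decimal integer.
vaddr = 52 = 0b000110100
Split: l1_idx=0, l2_idx=3, offset=4
L1[0] = 0
L2[0][3] = 79
paddr = 79 * 16 + 4 = 1268

Answer: 1268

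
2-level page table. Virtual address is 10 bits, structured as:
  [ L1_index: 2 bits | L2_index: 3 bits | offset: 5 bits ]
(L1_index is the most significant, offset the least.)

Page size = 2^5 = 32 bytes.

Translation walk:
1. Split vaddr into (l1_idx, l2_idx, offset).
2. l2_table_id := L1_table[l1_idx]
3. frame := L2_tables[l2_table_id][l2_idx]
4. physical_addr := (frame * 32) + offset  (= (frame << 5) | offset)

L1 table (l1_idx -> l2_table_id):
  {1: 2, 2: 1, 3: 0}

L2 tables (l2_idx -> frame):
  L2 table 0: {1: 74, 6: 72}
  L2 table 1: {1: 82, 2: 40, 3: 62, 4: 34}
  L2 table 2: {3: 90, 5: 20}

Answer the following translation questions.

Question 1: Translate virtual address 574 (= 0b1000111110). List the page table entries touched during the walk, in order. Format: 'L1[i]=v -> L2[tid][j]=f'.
Answer: L1[2]=1 -> L2[1][1]=82

Derivation:
vaddr = 574 = 0b1000111110
Split: l1_idx=2, l2_idx=1, offset=30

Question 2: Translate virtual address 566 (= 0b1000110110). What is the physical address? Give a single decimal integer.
Answer: 2646

Derivation:
vaddr = 566 = 0b1000110110
Split: l1_idx=2, l2_idx=1, offset=22
L1[2] = 1
L2[1][1] = 82
paddr = 82 * 32 + 22 = 2646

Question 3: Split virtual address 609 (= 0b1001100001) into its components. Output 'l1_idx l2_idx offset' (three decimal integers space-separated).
vaddr = 609 = 0b1001100001
  top 2 bits -> l1_idx = 2
  next 3 bits -> l2_idx = 3
  bottom 5 bits -> offset = 1

Answer: 2 3 1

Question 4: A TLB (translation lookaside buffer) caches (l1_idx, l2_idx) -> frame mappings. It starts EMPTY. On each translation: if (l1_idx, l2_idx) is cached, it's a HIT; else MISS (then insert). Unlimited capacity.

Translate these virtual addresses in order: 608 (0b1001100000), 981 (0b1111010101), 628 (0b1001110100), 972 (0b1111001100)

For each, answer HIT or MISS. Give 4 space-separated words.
Answer: MISS MISS HIT HIT

Derivation:
vaddr=608: (2,3) not in TLB -> MISS, insert
vaddr=981: (3,6) not in TLB -> MISS, insert
vaddr=628: (2,3) in TLB -> HIT
vaddr=972: (3,6) in TLB -> HIT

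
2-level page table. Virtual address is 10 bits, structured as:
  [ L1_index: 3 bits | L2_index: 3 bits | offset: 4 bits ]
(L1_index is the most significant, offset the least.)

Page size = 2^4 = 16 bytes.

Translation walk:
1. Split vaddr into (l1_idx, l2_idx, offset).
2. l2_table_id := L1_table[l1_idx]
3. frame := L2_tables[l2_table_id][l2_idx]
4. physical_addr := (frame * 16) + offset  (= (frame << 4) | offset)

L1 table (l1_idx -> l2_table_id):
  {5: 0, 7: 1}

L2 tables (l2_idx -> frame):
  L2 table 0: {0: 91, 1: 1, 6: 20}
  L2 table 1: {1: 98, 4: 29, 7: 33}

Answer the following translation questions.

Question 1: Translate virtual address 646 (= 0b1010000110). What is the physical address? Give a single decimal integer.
Answer: 1462

Derivation:
vaddr = 646 = 0b1010000110
Split: l1_idx=5, l2_idx=0, offset=6
L1[5] = 0
L2[0][0] = 91
paddr = 91 * 16 + 6 = 1462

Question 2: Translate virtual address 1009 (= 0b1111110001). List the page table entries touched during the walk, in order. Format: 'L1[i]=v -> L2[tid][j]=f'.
Answer: L1[7]=1 -> L2[1][7]=33

Derivation:
vaddr = 1009 = 0b1111110001
Split: l1_idx=7, l2_idx=7, offset=1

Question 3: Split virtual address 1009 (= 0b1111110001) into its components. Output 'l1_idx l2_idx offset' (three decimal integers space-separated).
Answer: 7 7 1

Derivation:
vaddr = 1009 = 0b1111110001
  top 3 bits -> l1_idx = 7
  next 3 bits -> l2_idx = 7
  bottom 4 bits -> offset = 1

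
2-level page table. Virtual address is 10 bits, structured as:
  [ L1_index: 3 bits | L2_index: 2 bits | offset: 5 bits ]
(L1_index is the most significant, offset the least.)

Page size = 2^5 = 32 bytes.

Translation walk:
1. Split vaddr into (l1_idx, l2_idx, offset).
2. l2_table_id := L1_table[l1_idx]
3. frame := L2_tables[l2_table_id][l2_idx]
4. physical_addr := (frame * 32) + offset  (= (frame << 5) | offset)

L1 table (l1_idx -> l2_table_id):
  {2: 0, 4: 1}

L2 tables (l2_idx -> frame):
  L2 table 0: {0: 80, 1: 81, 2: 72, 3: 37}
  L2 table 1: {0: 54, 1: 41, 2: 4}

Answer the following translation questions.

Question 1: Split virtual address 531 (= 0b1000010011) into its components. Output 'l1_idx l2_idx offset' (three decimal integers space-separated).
vaddr = 531 = 0b1000010011
  top 3 bits -> l1_idx = 4
  next 2 bits -> l2_idx = 0
  bottom 5 bits -> offset = 19

Answer: 4 0 19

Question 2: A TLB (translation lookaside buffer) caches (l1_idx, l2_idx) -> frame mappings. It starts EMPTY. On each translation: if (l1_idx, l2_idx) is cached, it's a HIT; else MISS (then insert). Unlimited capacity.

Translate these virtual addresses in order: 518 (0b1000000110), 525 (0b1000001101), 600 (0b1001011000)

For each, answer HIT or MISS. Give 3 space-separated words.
vaddr=518: (4,0) not in TLB -> MISS, insert
vaddr=525: (4,0) in TLB -> HIT
vaddr=600: (4,2) not in TLB -> MISS, insert

Answer: MISS HIT MISS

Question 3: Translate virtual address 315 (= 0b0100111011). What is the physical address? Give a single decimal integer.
vaddr = 315 = 0b0100111011
Split: l1_idx=2, l2_idx=1, offset=27
L1[2] = 0
L2[0][1] = 81
paddr = 81 * 32 + 27 = 2619

Answer: 2619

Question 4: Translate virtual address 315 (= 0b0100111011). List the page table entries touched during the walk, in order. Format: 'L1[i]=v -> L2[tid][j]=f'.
vaddr = 315 = 0b0100111011
Split: l1_idx=2, l2_idx=1, offset=27

Answer: L1[2]=0 -> L2[0][1]=81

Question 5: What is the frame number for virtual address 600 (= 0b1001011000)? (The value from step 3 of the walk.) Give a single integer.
Answer: 4

Derivation:
vaddr = 600: l1_idx=4, l2_idx=2
L1[4] = 1; L2[1][2] = 4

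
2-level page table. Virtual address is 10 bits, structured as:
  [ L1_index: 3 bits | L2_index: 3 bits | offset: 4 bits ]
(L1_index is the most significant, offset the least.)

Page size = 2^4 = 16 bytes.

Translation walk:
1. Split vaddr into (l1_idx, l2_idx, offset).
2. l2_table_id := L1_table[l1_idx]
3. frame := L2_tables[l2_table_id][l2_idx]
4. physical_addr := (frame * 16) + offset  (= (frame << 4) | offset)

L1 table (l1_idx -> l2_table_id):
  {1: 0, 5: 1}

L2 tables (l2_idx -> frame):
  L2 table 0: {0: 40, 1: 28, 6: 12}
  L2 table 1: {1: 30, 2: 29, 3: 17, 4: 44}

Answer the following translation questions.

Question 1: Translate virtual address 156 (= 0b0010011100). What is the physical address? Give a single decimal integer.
Answer: 460

Derivation:
vaddr = 156 = 0b0010011100
Split: l1_idx=1, l2_idx=1, offset=12
L1[1] = 0
L2[0][1] = 28
paddr = 28 * 16 + 12 = 460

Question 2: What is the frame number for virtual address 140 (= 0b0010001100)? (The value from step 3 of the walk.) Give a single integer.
vaddr = 140: l1_idx=1, l2_idx=0
L1[1] = 0; L2[0][0] = 40

Answer: 40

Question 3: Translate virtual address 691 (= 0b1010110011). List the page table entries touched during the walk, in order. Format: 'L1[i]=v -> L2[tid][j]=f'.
vaddr = 691 = 0b1010110011
Split: l1_idx=5, l2_idx=3, offset=3

Answer: L1[5]=1 -> L2[1][3]=17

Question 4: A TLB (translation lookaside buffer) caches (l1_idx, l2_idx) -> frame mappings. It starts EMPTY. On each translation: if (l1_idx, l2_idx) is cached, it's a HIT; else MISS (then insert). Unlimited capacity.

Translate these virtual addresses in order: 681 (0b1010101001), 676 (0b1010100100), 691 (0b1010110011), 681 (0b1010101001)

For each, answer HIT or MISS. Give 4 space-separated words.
Answer: MISS HIT MISS HIT

Derivation:
vaddr=681: (5,2) not in TLB -> MISS, insert
vaddr=676: (5,2) in TLB -> HIT
vaddr=691: (5,3) not in TLB -> MISS, insert
vaddr=681: (5,2) in TLB -> HIT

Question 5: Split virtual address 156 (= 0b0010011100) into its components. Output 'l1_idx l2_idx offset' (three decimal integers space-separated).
Answer: 1 1 12

Derivation:
vaddr = 156 = 0b0010011100
  top 3 bits -> l1_idx = 1
  next 3 bits -> l2_idx = 1
  bottom 4 bits -> offset = 12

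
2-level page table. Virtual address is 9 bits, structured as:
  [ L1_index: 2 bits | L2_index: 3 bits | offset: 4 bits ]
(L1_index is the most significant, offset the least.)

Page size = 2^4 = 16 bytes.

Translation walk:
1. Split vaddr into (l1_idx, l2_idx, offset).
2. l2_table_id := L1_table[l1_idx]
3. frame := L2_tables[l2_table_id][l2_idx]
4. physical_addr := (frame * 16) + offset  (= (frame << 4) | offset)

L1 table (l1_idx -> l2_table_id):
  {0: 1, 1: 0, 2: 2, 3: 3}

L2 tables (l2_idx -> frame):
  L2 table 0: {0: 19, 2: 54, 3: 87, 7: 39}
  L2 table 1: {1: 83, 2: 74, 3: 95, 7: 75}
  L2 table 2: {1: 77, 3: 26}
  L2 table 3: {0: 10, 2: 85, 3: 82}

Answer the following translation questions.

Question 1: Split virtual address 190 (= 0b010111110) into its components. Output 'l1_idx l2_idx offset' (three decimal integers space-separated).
Answer: 1 3 14

Derivation:
vaddr = 190 = 0b010111110
  top 2 bits -> l1_idx = 1
  next 3 bits -> l2_idx = 3
  bottom 4 bits -> offset = 14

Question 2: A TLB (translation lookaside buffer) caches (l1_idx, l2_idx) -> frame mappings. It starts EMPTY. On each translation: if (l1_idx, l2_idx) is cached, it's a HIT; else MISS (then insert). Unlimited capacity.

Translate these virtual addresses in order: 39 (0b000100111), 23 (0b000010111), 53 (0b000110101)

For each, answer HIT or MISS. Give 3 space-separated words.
Answer: MISS MISS MISS

Derivation:
vaddr=39: (0,2) not in TLB -> MISS, insert
vaddr=23: (0,1) not in TLB -> MISS, insert
vaddr=53: (0,3) not in TLB -> MISS, insert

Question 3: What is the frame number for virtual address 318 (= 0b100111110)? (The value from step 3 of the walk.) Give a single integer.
vaddr = 318: l1_idx=2, l2_idx=3
L1[2] = 2; L2[2][3] = 26

Answer: 26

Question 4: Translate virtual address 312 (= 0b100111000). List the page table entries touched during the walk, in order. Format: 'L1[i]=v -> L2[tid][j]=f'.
Answer: L1[2]=2 -> L2[2][3]=26

Derivation:
vaddr = 312 = 0b100111000
Split: l1_idx=2, l2_idx=3, offset=8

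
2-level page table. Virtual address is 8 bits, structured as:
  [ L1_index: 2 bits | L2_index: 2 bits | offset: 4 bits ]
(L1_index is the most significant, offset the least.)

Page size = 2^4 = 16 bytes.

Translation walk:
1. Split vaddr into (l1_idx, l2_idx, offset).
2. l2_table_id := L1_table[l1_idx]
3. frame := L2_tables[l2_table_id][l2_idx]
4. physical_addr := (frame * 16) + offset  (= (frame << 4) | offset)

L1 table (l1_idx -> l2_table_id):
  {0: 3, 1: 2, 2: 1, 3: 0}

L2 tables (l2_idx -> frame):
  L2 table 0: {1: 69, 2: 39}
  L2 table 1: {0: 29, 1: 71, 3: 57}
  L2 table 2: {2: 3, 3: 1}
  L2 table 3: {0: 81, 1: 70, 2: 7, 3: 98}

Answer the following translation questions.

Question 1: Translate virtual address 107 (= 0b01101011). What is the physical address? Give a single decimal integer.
vaddr = 107 = 0b01101011
Split: l1_idx=1, l2_idx=2, offset=11
L1[1] = 2
L2[2][2] = 3
paddr = 3 * 16 + 11 = 59

Answer: 59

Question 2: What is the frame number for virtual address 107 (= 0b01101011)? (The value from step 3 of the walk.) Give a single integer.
vaddr = 107: l1_idx=1, l2_idx=2
L1[1] = 2; L2[2][2] = 3

Answer: 3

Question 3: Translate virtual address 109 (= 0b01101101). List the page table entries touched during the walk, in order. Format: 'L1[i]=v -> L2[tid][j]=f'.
Answer: L1[1]=2 -> L2[2][2]=3

Derivation:
vaddr = 109 = 0b01101101
Split: l1_idx=1, l2_idx=2, offset=13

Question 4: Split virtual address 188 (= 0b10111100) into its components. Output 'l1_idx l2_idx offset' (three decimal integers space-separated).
vaddr = 188 = 0b10111100
  top 2 bits -> l1_idx = 2
  next 2 bits -> l2_idx = 3
  bottom 4 bits -> offset = 12

Answer: 2 3 12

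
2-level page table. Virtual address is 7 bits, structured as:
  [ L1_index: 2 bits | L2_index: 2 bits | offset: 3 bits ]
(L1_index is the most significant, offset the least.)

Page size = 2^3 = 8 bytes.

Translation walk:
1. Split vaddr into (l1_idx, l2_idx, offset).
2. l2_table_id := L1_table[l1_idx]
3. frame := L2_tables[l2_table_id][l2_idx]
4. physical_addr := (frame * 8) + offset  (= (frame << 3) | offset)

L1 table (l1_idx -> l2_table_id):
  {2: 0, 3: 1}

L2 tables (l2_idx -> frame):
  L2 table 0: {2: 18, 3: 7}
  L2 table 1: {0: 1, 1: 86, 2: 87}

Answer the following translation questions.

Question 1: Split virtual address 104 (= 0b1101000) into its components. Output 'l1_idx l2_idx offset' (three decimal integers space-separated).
vaddr = 104 = 0b1101000
  top 2 bits -> l1_idx = 3
  next 2 bits -> l2_idx = 1
  bottom 3 bits -> offset = 0

Answer: 3 1 0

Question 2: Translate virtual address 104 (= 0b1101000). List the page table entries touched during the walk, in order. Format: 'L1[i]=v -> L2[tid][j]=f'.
Answer: L1[3]=1 -> L2[1][1]=86

Derivation:
vaddr = 104 = 0b1101000
Split: l1_idx=3, l2_idx=1, offset=0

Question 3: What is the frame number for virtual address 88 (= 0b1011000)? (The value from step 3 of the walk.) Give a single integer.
vaddr = 88: l1_idx=2, l2_idx=3
L1[2] = 0; L2[0][3] = 7

Answer: 7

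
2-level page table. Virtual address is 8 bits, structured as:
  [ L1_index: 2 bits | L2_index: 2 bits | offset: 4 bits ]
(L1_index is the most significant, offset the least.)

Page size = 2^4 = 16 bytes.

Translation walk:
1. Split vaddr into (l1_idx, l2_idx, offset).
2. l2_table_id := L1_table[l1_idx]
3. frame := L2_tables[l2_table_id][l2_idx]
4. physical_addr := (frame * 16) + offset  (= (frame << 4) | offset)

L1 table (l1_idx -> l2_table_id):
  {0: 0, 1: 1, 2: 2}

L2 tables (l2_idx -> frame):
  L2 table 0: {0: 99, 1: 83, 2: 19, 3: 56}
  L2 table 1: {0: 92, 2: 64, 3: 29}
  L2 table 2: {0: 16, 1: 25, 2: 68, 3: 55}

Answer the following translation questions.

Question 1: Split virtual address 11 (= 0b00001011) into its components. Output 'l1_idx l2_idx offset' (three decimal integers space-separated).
vaddr = 11 = 0b00001011
  top 2 bits -> l1_idx = 0
  next 2 bits -> l2_idx = 0
  bottom 4 bits -> offset = 11

Answer: 0 0 11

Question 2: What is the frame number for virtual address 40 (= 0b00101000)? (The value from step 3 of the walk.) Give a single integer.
vaddr = 40: l1_idx=0, l2_idx=2
L1[0] = 0; L2[0][2] = 19

Answer: 19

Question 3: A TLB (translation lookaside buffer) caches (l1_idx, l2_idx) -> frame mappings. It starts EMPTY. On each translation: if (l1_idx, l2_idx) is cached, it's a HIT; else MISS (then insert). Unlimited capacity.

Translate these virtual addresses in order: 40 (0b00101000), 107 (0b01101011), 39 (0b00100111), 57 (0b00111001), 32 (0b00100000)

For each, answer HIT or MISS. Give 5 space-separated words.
vaddr=40: (0,2) not in TLB -> MISS, insert
vaddr=107: (1,2) not in TLB -> MISS, insert
vaddr=39: (0,2) in TLB -> HIT
vaddr=57: (0,3) not in TLB -> MISS, insert
vaddr=32: (0,2) in TLB -> HIT

Answer: MISS MISS HIT MISS HIT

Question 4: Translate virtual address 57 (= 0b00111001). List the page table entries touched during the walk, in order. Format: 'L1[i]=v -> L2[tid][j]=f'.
vaddr = 57 = 0b00111001
Split: l1_idx=0, l2_idx=3, offset=9

Answer: L1[0]=0 -> L2[0][3]=56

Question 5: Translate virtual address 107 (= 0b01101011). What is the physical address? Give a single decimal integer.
vaddr = 107 = 0b01101011
Split: l1_idx=1, l2_idx=2, offset=11
L1[1] = 1
L2[1][2] = 64
paddr = 64 * 16 + 11 = 1035

Answer: 1035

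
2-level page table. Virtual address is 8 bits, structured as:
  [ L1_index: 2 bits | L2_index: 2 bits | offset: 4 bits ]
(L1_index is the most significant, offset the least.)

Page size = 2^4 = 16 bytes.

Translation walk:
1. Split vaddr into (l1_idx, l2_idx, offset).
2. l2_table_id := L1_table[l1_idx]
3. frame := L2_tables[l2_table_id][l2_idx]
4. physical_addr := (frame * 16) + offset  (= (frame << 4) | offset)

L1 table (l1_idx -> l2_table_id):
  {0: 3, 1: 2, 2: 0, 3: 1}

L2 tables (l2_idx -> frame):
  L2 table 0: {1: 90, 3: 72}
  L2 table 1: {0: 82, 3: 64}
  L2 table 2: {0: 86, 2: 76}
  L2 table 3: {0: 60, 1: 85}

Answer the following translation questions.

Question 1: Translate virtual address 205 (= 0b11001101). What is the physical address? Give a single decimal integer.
Answer: 1325

Derivation:
vaddr = 205 = 0b11001101
Split: l1_idx=3, l2_idx=0, offset=13
L1[3] = 1
L2[1][0] = 82
paddr = 82 * 16 + 13 = 1325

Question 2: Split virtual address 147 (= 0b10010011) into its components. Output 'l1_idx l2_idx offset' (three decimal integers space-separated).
Answer: 2 1 3

Derivation:
vaddr = 147 = 0b10010011
  top 2 bits -> l1_idx = 2
  next 2 bits -> l2_idx = 1
  bottom 4 bits -> offset = 3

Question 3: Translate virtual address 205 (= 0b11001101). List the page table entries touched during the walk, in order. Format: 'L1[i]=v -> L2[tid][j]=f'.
vaddr = 205 = 0b11001101
Split: l1_idx=3, l2_idx=0, offset=13

Answer: L1[3]=1 -> L2[1][0]=82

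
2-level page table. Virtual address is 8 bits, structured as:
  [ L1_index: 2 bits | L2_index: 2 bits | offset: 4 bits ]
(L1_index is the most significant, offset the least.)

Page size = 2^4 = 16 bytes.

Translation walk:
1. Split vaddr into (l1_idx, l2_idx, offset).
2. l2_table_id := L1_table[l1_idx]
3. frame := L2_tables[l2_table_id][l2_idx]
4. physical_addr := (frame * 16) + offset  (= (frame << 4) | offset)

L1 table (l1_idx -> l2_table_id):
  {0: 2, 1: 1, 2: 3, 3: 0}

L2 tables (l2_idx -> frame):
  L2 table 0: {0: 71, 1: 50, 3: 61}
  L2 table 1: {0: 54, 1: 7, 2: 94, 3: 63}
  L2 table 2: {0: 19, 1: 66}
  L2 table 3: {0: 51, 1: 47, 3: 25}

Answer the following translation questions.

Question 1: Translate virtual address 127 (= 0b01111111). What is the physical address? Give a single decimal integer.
Answer: 1023

Derivation:
vaddr = 127 = 0b01111111
Split: l1_idx=1, l2_idx=3, offset=15
L1[1] = 1
L2[1][3] = 63
paddr = 63 * 16 + 15 = 1023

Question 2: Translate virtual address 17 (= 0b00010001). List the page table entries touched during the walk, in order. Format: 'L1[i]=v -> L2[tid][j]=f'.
vaddr = 17 = 0b00010001
Split: l1_idx=0, l2_idx=1, offset=1

Answer: L1[0]=2 -> L2[2][1]=66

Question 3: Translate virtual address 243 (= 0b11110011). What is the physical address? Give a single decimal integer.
Answer: 979

Derivation:
vaddr = 243 = 0b11110011
Split: l1_idx=3, l2_idx=3, offset=3
L1[3] = 0
L2[0][3] = 61
paddr = 61 * 16 + 3 = 979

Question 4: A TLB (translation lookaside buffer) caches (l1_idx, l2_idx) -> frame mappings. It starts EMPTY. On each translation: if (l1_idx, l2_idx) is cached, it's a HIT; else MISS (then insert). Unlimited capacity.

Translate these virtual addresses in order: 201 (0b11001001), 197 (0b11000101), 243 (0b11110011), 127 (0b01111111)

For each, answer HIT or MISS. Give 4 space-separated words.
Answer: MISS HIT MISS MISS

Derivation:
vaddr=201: (3,0) not in TLB -> MISS, insert
vaddr=197: (3,0) in TLB -> HIT
vaddr=243: (3,3) not in TLB -> MISS, insert
vaddr=127: (1,3) not in TLB -> MISS, insert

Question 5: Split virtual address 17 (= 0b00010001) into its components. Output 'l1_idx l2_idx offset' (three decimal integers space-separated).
vaddr = 17 = 0b00010001
  top 2 bits -> l1_idx = 0
  next 2 bits -> l2_idx = 1
  bottom 4 bits -> offset = 1

Answer: 0 1 1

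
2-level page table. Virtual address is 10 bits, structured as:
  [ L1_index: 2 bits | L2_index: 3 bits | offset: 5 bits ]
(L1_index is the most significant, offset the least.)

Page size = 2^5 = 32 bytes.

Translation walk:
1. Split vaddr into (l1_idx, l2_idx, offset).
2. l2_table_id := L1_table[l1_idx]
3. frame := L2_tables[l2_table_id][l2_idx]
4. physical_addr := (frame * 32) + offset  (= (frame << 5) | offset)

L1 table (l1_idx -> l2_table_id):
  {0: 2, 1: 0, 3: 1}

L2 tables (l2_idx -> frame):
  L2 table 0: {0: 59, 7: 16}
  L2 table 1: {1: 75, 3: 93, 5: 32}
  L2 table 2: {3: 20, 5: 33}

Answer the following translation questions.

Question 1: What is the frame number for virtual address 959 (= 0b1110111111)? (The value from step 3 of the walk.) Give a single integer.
vaddr = 959: l1_idx=3, l2_idx=5
L1[3] = 1; L2[1][5] = 32

Answer: 32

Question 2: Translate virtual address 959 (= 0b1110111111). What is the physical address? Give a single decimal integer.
vaddr = 959 = 0b1110111111
Split: l1_idx=3, l2_idx=5, offset=31
L1[3] = 1
L2[1][5] = 32
paddr = 32 * 32 + 31 = 1055

Answer: 1055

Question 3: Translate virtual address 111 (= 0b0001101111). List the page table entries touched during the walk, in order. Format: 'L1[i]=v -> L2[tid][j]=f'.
Answer: L1[0]=2 -> L2[2][3]=20

Derivation:
vaddr = 111 = 0b0001101111
Split: l1_idx=0, l2_idx=3, offset=15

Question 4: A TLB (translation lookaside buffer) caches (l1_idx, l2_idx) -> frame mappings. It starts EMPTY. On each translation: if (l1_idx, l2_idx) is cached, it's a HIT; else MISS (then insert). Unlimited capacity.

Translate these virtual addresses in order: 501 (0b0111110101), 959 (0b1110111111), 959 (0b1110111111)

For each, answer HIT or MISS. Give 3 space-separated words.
vaddr=501: (1,7) not in TLB -> MISS, insert
vaddr=959: (3,5) not in TLB -> MISS, insert
vaddr=959: (3,5) in TLB -> HIT

Answer: MISS MISS HIT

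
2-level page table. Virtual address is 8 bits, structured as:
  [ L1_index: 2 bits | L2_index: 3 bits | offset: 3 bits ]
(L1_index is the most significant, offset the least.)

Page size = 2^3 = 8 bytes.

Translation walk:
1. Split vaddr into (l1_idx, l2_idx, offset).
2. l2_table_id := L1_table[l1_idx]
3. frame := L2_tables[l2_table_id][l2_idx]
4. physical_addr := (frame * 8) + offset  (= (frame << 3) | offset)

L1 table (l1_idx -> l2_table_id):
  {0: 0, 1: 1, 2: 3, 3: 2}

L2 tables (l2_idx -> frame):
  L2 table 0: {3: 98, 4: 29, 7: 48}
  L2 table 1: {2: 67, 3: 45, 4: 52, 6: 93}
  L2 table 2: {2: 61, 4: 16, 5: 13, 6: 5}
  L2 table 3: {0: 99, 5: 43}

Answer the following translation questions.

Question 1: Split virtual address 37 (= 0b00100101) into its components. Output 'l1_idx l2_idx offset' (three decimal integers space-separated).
Answer: 0 4 5

Derivation:
vaddr = 37 = 0b00100101
  top 2 bits -> l1_idx = 0
  next 3 bits -> l2_idx = 4
  bottom 3 bits -> offset = 5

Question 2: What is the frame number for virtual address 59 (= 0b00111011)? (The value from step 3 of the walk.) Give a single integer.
vaddr = 59: l1_idx=0, l2_idx=7
L1[0] = 0; L2[0][7] = 48

Answer: 48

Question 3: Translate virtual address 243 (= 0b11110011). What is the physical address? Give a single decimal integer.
Answer: 43

Derivation:
vaddr = 243 = 0b11110011
Split: l1_idx=3, l2_idx=6, offset=3
L1[3] = 2
L2[2][6] = 5
paddr = 5 * 8 + 3 = 43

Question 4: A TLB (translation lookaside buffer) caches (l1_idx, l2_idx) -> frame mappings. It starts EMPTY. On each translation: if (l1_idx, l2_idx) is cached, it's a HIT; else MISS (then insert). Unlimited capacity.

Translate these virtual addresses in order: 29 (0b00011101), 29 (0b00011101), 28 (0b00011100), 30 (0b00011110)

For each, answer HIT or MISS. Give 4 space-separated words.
Answer: MISS HIT HIT HIT

Derivation:
vaddr=29: (0,3) not in TLB -> MISS, insert
vaddr=29: (0,3) in TLB -> HIT
vaddr=28: (0,3) in TLB -> HIT
vaddr=30: (0,3) in TLB -> HIT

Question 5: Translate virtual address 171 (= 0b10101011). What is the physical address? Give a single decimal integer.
vaddr = 171 = 0b10101011
Split: l1_idx=2, l2_idx=5, offset=3
L1[2] = 3
L2[3][5] = 43
paddr = 43 * 8 + 3 = 347

Answer: 347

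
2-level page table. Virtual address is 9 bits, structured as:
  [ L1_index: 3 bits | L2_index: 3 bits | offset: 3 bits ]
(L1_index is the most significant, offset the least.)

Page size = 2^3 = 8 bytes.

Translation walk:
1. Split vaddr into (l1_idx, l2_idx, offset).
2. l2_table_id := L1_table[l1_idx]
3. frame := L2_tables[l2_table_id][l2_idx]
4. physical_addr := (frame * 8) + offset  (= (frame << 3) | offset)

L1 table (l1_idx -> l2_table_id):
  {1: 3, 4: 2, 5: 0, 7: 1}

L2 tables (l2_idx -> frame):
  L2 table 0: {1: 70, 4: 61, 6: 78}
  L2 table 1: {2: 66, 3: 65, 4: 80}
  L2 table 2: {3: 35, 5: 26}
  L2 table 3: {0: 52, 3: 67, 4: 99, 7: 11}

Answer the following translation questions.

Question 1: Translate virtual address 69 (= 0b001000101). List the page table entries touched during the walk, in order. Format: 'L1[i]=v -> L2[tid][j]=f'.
vaddr = 69 = 0b001000101
Split: l1_idx=1, l2_idx=0, offset=5

Answer: L1[1]=3 -> L2[3][0]=52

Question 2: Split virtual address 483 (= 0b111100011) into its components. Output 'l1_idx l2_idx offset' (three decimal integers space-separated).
vaddr = 483 = 0b111100011
  top 3 bits -> l1_idx = 7
  next 3 bits -> l2_idx = 4
  bottom 3 bits -> offset = 3

Answer: 7 4 3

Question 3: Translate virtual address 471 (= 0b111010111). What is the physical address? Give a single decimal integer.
Answer: 535

Derivation:
vaddr = 471 = 0b111010111
Split: l1_idx=7, l2_idx=2, offset=7
L1[7] = 1
L2[1][2] = 66
paddr = 66 * 8 + 7 = 535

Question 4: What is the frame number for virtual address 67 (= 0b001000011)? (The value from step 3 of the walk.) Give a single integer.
Answer: 52

Derivation:
vaddr = 67: l1_idx=1, l2_idx=0
L1[1] = 3; L2[3][0] = 52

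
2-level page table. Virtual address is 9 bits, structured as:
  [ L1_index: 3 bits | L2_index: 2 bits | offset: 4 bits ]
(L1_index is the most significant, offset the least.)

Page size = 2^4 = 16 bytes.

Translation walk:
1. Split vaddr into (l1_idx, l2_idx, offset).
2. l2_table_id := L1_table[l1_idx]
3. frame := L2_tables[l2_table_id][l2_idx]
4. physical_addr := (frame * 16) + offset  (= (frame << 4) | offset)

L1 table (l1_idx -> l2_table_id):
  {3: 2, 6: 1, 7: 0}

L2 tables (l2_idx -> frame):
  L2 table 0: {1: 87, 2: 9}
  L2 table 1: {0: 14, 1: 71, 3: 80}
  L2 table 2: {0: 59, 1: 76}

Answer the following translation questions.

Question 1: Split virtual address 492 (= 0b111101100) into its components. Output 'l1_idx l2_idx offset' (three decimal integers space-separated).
vaddr = 492 = 0b111101100
  top 3 bits -> l1_idx = 7
  next 2 bits -> l2_idx = 2
  bottom 4 bits -> offset = 12

Answer: 7 2 12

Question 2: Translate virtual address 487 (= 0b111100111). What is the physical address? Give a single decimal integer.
vaddr = 487 = 0b111100111
Split: l1_idx=7, l2_idx=2, offset=7
L1[7] = 0
L2[0][2] = 9
paddr = 9 * 16 + 7 = 151

Answer: 151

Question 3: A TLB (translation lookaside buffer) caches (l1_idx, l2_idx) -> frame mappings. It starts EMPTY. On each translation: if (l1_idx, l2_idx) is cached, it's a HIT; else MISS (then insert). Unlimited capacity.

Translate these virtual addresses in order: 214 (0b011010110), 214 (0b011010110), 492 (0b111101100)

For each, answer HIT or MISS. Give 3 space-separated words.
Answer: MISS HIT MISS

Derivation:
vaddr=214: (3,1) not in TLB -> MISS, insert
vaddr=214: (3,1) in TLB -> HIT
vaddr=492: (7,2) not in TLB -> MISS, insert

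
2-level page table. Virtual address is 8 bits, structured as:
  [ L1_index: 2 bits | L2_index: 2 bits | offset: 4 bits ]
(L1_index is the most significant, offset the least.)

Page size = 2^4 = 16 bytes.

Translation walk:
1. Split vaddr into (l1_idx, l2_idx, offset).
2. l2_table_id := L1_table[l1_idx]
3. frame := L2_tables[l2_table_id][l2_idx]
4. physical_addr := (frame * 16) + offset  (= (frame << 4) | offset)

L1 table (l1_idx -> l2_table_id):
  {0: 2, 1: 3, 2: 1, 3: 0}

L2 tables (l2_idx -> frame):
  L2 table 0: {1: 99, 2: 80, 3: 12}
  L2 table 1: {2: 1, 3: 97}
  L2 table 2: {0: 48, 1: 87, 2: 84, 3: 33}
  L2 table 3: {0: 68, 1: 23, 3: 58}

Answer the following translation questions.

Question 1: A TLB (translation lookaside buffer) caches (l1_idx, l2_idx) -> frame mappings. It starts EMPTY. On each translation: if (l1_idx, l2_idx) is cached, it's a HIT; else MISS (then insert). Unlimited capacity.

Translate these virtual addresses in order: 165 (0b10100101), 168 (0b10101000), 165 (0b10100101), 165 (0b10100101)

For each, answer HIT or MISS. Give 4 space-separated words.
Answer: MISS HIT HIT HIT

Derivation:
vaddr=165: (2,2) not in TLB -> MISS, insert
vaddr=168: (2,2) in TLB -> HIT
vaddr=165: (2,2) in TLB -> HIT
vaddr=165: (2,2) in TLB -> HIT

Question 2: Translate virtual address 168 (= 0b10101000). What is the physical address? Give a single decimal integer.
Answer: 24

Derivation:
vaddr = 168 = 0b10101000
Split: l1_idx=2, l2_idx=2, offset=8
L1[2] = 1
L2[1][2] = 1
paddr = 1 * 16 + 8 = 24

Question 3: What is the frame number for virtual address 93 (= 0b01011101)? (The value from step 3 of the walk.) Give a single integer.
Answer: 23

Derivation:
vaddr = 93: l1_idx=1, l2_idx=1
L1[1] = 3; L2[3][1] = 23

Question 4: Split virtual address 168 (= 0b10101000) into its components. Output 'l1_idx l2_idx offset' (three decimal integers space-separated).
Answer: 2 2 8

Derivation:
vaddr = 168 = 0b10101000
  top 2 bits -> l1_idx = 2
  next 2 bits -> l2_idx = 2
  bottom 4 bits -> offset = 8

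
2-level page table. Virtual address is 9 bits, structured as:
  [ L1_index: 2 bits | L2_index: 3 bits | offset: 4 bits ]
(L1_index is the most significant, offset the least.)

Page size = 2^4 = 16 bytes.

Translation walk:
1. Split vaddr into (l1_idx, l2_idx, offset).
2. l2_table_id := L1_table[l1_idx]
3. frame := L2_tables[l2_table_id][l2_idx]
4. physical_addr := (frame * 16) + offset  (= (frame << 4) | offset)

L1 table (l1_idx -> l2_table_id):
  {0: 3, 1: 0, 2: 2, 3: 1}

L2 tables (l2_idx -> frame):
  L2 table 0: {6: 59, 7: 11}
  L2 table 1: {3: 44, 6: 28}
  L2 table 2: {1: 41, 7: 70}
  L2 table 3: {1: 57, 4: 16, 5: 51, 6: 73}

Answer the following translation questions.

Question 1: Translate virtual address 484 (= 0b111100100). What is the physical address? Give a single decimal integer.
Answer: 452

Derivation:
vaddr = 484 = 0b111100100
Split: l1_idx=3, l2_idx=6, offset=4
L1[3] = 1
L2[1][6] = 28
paddr = 28 * 16 + 4 = 452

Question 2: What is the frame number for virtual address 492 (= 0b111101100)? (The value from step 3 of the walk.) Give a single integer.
vaddr = 492: l1_idx=3, l2_idx=6
L1[3] = 1; L2[1][6] = 28

Answer: 28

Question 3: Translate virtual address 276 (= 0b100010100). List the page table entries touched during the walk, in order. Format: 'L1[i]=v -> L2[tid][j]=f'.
vaddr = 276 = 0b100010100
Split: l1_idx=2, l2_idx=1, offset=4

Answer: L1[2]=2 -> L2[2][1]=41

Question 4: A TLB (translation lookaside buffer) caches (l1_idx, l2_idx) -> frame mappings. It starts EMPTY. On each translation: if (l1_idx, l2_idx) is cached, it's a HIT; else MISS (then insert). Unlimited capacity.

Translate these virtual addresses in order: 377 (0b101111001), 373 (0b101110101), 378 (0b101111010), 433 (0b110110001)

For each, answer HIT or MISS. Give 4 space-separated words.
Answer: MISS HIT HIT MISS

Derivation:
vaddr=377: (2,7) not in TLB -> MISS, insert
vaddr=373: (2,7) in TLB -> HIT
vaddr=378: (2,7) in TLB -> HIT
vaddr=433: (3,3) not in TLB -> MISS, insert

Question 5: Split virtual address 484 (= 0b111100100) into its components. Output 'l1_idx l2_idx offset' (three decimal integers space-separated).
vaddr = 484 = 0b111100100
  top 2 bits -> l1_idx = 3
  next 3 bits -> l2_idx = 6
  bottom 4 bits -> offset = 4

Answer: 3 6 4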